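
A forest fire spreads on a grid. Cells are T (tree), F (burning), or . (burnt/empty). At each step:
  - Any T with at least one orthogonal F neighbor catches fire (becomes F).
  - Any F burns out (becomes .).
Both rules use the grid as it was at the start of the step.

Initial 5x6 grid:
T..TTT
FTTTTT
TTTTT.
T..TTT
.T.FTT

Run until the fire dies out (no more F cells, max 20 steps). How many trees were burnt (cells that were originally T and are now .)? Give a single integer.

Step 1: +5 fires, +2 burnt (F count now 5)
Step 2: +6 fires, +5 burnt (F count now 6)
Step 3: +4 fires, +6 burnt (F count now 4)
Step 4: +2 fires, +4 burnt (F count now 2)
Step 5: +2 fires, +2 burnt (F count now 2)
Step 6: +1 fires, +2 burnt (F count now 1)
Step 7: +0 fires, +1 burnt (F count now 0)
Fire out after step 7
Initially T: 21, now '.': 29
Total burnt (originally-T cells now '.'): 20

Answer: 20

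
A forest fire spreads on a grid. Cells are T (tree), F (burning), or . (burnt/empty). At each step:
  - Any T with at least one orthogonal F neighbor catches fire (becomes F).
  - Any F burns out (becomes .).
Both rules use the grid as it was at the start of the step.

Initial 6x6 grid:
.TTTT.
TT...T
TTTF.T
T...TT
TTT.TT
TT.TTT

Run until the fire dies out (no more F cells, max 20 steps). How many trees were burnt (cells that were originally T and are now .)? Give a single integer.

Step 1: +1 fires, +1 burnt (F count now 1)
Step 2: +1 fires, +1 burnt (F count now 1)
Step 3: +2 fires, +1 burnt (F count now 2)
Step 4: +3 fires, +2 burnt (F count now 3)
Step 5: +2 fires, +3 burnt (F count now 2)
Step 6: +3 fires, +2 burnt (F count now 3)
Step 7: +3 fires, +3 burnt (F count now 3)
Step 8: +0 fires, +3 burnt (F count now 0)
Fire out after step 8
Initially T: 24, now '.': 27
Total burnt (originally-T cells now '.'): 15

Answer: 15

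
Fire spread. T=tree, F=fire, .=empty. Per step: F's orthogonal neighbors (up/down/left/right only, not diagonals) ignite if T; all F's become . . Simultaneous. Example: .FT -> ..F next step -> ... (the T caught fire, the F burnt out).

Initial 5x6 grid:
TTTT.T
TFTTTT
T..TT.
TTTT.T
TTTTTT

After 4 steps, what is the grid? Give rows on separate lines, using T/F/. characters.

Step 1: 3 trees catch fire, 1 burn out
  TFTT.T
  F.FTTT
  T..TT.
  TTTT.T
  TTTTTT
Step 2: 4 trees catch fire, 3 burn out
  F.FT.T
  ...FTT
  F..TT.
  TTTT.T
  TTTTTT
Step 3: 4 trees catch fire, 4 burn out
  ...F.T
  ....FT
  ...FT.
  FTTT.T
  TTTTTT
Step 4: 5 trees catch fire, 4 burn out
  .....T
  .....F
  ....F.
  .FTF.T
  FTTTTT

.....T
.....F
....F.
.FTF.T
FTTTTT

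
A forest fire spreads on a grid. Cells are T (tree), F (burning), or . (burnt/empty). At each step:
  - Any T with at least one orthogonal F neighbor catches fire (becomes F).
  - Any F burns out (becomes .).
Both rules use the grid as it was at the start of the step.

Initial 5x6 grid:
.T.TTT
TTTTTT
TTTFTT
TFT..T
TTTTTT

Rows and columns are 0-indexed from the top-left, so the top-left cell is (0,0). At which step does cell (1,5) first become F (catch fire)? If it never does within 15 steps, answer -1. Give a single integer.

Step 1: cell (1,5)='T' (+7 fires, +2 burnt)
Step 2: cell (1,5)='T' (+8 fires, +7 burnt)
Step 3: cell (1,5)='F' (+6 fires, +8 burnt)
  -> target ignites at step 3
Step 4: cell (1,5)='.' (+3 fires, +6 burnt)
Step 5: cell (1,5)='.' (+0 fires, +3 burnt)
  fire out at step 5

3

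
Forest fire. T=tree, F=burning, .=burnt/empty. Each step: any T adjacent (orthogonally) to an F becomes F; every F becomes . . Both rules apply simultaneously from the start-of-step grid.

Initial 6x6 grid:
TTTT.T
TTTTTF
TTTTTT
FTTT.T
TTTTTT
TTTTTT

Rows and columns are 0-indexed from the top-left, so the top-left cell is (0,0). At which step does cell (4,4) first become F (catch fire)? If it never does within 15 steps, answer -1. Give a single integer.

Step 1: cell (4,4)='T' (+6 fires, +2 burnt)
Step 2: cell (4,4)='T' (+8 fires, +6 burnt)
Step 3: cell (4,4)='T' (+10 fires, +8 burnt)
Step 4: cell (4,4)='F' (+6 fires, +10 burnt)
  -> target ignites at step 4
Step 5: cell (4,4)='.' (+2 fires, +6 burnt)
Step 6: cell (4,4)='.' (+0 fires, +2 burnt)
  fire out at step 6

4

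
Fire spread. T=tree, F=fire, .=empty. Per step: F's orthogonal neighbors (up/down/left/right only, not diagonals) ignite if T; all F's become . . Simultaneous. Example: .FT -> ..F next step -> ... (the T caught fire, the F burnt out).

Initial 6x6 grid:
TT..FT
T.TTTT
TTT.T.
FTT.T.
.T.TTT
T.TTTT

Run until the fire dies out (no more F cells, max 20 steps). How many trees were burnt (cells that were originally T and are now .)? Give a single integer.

Answer: 23

Derivation:
Step 1: +4 fires, +2 burnt (F count now 4)
Step 2: +7 fires, +4 burnt (F count now 7)
Step 3: +4 fires, +7 burnt (F count now 4)
Step 4: +2 fires, +4 burnt (F count now 2)
Step 5: +3 fires, +2 burnt (F count now 3)
Step 6: +2 fires, +3 burnt (F count now 2)
Step 7: +1 fires, +2 burnt (F count now 1)
Step 8: +0 fires, +1 burnt (F count now 0)
Fire out after step 8
Initially T: 24, now '.': 35
Total burnt (originally-T cells now '.'): 23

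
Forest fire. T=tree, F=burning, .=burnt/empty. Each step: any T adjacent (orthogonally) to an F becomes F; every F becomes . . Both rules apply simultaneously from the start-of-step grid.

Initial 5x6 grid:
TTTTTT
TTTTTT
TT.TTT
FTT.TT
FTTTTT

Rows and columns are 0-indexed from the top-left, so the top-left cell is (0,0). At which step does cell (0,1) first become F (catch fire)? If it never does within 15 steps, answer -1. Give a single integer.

Step 1: cell (0,1)='T' (+3 fires, +2 burnt)
Step 2: cell (0,1)='T' (+4 fires, +3 burnt)
Step 3: cell (0,1)='T' (+3 fires, +4 burnt)
Step 4: cell (0,1)='F' (+3 fires, +3 burnt)
  -> target ignites at step 4
Step 5: cell (0,1)='.' (+4 fires, +3 burnt)
Step 6: cell (0,1)='.' (+5 fires, +4 burnt)
Step 7: cell (0,1)='.' (+3 fires, +5 burnt)
Step 8: cell (0,1)='.' (+1 fires, +3 burnt)
Step 9: cell (0,1)='.' (+0 fires, +1 burnt)
  fire out at step 9

4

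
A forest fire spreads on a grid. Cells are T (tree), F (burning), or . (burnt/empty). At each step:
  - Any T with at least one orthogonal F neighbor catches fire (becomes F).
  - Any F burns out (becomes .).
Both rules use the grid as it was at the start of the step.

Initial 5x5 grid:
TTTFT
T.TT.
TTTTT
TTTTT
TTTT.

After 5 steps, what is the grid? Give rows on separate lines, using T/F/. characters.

Step 1: 3 trees catch fire, 1 burn out
  TTF.F
  T.TF.
  TTTTT
  TTTTT
  TTTT.
Step 2: 3 trees catch fire, 3 burn out
  TF...
  T.F..
  TTTFT
  TTTTT
  TTTT.
Step 3: 4 trees catch fire, 3 burn out
  F....
  T....
  TTF.F
  TTTFT
  TTTT.
Step 4: 5 trees catch fire, 4 burn out
  .....
  F....
  TF...
  TTF.F
  TTTF.
Step 5: 3 trees catch fire, 5 burn out
  .....
  .....
  F....
  TF...
  TTF..

.....
.....
F....
TF...
TTF..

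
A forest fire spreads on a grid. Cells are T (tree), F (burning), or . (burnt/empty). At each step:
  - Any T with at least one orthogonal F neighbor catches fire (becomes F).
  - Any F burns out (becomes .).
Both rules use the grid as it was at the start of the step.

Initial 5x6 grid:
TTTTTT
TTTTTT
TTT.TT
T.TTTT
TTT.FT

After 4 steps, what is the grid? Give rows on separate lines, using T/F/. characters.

Step 1: 2 trees catch fire, 1 burn out
  TTTTTT
  TTTTTT
  TTT.TT
  T.TTFT
  TTT..F
Step 2: 3 trees catch fire, 2 burn out
  TTTTTT
  TTTTTT
  TTT.FT
  T.TF.F
  TTT...
Step 3: 3 trees catch fire, 3 burn out
  TTTTTT
  TTTTFT
  TTT..F
  T.F...
  TTT...
Step 4: 5 trees catch fire, 3 burn out
  TTTTFT
  TTTF.F
  TTF...
  T.....
  TTF...

TTTTFT
TTTF.F
TTF...
T.....
TTF...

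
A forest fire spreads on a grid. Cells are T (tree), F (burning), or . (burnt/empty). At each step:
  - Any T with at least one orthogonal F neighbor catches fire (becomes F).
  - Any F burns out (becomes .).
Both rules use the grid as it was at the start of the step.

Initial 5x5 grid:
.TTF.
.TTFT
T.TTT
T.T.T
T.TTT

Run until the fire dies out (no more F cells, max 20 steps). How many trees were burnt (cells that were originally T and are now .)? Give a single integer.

Answer: 13

Derivation:
Step 1: +4 fires, +2 burnt (F count now 4)
Step 2: +4 fires, +4 burnt (F count now 4)
Step 3: +2 fires, +4 burnt (F count now 2)
Step 4: +2 fires, +2 burnt (F count now 2)
Step 5: +1 fires, +2 burnt (F count now 1)
Step 6: +0 fires, +1 burnt (F count now 0)
Fire out after step 6
Initially T: 16, now '.': 22
Total burnt (originally-T cells now '.'): 13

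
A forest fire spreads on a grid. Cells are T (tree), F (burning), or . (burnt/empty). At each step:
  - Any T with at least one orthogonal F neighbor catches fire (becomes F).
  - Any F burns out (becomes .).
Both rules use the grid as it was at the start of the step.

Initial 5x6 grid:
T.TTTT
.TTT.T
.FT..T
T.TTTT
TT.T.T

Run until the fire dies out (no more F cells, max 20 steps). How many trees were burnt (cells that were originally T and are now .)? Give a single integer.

Step 1: +2 fires, +1 burnt (F count now 2)
Step 2: +2 fires, +2 burnt (F count now 2)
Step 3: +3 fires, +2 burnt (F count now 3)
Step 4: +3 fires, +3 burnt (F count now 3)
Step 5: +2 fires, +3 burnt (F count now 2)
Step 6: +3 fires, +2 burnt (F count now 3)
Step 7: +1 fires, +3 burnt (F count now 1)
Step 8: +0 fires, +1 burnt (F count now 0)
Fire out after step 8
Initially T: 20, now '.': 26
Total burnt (originally-T cells now '.'): 16

Answer: 16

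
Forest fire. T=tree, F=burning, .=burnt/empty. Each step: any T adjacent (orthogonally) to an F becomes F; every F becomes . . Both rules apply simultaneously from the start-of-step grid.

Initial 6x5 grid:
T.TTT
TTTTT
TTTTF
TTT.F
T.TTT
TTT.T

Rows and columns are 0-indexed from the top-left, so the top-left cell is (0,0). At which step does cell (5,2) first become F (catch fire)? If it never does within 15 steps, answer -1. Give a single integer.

Step 1: cell (5,2)='T' (+3 fires, +2 burnt)
Step 2: cell (5,2)='T' (+5 fires, +3 burnt)
Step 3: cell (5,2)='T' (+5 fires, +5 burnt)
Step 4: cell (5,2)='F' (+5 fires, +5 burnt)
  -> target ignites at step 4
Step 5: cell (5,2)='.' (+3 fires, +5 burnt)
Step 6: cell (5,2)='.' (+3 fires, +3 burnt)
Step 7: cell (5,2)='.' (+0 fires, +3 burnt)
  fire out at step 7

4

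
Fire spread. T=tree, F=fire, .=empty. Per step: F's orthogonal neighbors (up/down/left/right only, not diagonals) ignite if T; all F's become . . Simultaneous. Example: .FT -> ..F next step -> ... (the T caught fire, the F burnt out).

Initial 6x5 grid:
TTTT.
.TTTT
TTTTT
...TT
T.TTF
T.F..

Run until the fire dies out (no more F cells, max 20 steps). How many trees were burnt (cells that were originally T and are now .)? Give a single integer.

Step 1: +3 fires, +2 burnt (F count now 3)
Step 2: +2 fires, +3 burnt (F count now 2)
Step 3: +2 fires, +2 burnt (F count now 2)
Step 4: +2 fires, +2 burnt (F count now 2)
Step 5: +3 fires, +2 burnt (F count now 3)
Step 6: +3 fires, +3 burnt (F count now 3)
Step 7: +1 fires, +3 burnt (F count now 1)
Step 8: +1 fires, +1 burnt (F count now 1)
Step 9: +0 fires, +1 burnt (F count now 0)
Fire out after step 9
Initially T: 19, now '.': 28
Total burnt (originally-T cells now '.'): 17

Answer: 17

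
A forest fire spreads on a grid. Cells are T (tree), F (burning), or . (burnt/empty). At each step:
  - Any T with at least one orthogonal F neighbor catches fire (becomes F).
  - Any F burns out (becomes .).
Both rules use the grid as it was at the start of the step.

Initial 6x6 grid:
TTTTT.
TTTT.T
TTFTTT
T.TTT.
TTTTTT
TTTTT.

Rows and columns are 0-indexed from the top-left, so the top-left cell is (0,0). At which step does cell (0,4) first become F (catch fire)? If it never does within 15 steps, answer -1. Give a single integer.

Step 1: cell (0,4)='T' (+4 fires, +1 burnt)
Step 2: cell (0,4)='T' (+7 fires, +4 burnt)
Step 3: cell (0,4)='T' (+9 fires, +7 burnt)
Step 4: cell (0,4)='F' (+7 fires, +9 burnt)
  -> target ignites at step 4
Step 5: cell (0,4)='.' (+3 fires, +7 burnt)
Step 6: cell (0,4)='.' (+0 fires, +3 burnt)
  fire out at step 6

4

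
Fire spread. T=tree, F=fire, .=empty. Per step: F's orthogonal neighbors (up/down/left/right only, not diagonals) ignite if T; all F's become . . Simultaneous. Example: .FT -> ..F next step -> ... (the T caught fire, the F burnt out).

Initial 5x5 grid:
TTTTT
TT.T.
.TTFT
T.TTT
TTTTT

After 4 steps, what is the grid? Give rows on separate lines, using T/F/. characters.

Step 1: 4 trees catch fire, 1 burn out
  TTTTT
  TT.F.
  .TF.F
  T.TFT
  TTTTT
Step 2: 5 trees catch fire, 4 burn out
  TTTFT
  TT...
  .F...
  T.F.F
  TTTFT
Step 3: 5 trees catch fire, 5 burn out
  TTF.F
  TF...
  .....
  T....
  TTF.F
Step 4: 3 trees catch fire, 5 burn out
  TF...
  F....
  .....
  T....
  TF...

TF...
F....
.....
T....
TF...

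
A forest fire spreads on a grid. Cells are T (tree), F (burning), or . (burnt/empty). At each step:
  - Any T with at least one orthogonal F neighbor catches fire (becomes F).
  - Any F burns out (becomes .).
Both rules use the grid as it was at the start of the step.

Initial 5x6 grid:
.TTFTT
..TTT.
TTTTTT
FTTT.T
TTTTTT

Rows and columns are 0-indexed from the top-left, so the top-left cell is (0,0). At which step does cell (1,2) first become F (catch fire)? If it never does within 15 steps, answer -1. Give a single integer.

Step 1: cell (1,2)='T' (+6 fires, +2 burnt)
Step 2: cell (1,2)='F' (+8 fires, +6 burnt)
  -> target ignites at step 2
Step 3: cell (1,2)='.' (+4 fires, +8 burnt)
Step 4: cell (1,2)='.' (+2 fires, +4 burnt)
Step 5: cell (1,2)='.' (+2 fires, +2 burnt)
Step 6: cell (1,2)='.' (+1 fires, +2 burnt)
Step 7: cell (1,2)='.' (+0 fires, +1 burnt)
  fire out at step 7

2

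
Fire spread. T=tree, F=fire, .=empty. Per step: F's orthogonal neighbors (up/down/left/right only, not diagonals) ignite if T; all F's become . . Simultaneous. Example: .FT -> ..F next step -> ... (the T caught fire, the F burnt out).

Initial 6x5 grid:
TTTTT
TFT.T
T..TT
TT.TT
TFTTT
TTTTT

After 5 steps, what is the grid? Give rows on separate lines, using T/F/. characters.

Step 1: 7 trees catch fire, 2 burn out
  TFTTT
  F.F.T
  T..TT
  TF.TT
  F.FTT
  TFTTT
Step 2: 7 trees catch fire, 7 burn out
  F.FTT
  ....T
  F..TT
  F..TT
  ...FT
  F.FTT
Step 3: 4 trees catch fire, 7 burn out
  ...FT
  ....T
  ...TT
  ...FT
  ....F
  ...FT
Step 4: 4 trees catch fire, 4 burn out
  ....F
  ....T
  ...FT
  ....F
  .....
  ....F
Step 5: 2 trees catch fire, 4 burn out
  .....
  ....F
  ....F
  .....
  .....
  .....

.....
....F
....F
.....
.....
.....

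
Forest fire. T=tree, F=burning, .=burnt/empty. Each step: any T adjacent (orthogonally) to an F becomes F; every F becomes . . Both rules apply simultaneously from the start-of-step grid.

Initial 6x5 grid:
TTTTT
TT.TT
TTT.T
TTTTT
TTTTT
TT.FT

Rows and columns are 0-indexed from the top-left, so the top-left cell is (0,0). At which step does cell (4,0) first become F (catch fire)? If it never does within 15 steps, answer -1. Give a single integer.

Step 1: cell (4,0)='T' (+2 fires, +1 burnt)
Step 2: cell (4,0)='T' (+3 fires, +2 burnt)
Step 3: cell (4,0)='T' (+3 fires, +3 burnt)
Step 4: cell (4,0)='F' (+5 fires, +3 burnt)
  -> target ignites at step 4
Step 5: cell (4,0)='.' (+4 fires, +5 burnt)
Step 6: cell (4,0)='.' (+4 fires, +4 burnt)
Step 7: cell (4,0)='.' (+3 fires, +4 burnt)
Step 8: cell (4,0)='.' (+2 fires, +3 burnt)
Step 9: cell (4,0)='.' (+0 fires, +2 burnt)
  fire out at step 9

4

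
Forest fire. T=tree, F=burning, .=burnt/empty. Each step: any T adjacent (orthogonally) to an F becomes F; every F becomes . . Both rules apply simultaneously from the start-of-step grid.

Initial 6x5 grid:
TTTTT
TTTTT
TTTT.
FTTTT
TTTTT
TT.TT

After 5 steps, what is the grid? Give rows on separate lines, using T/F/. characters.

Step 1: 3 trees catch fire, 1 burn out
  TTTTT
  TTTTT
  FTTT.
  .FTTT
  FTTTT
  TT.TT
Step 2: 5 trees catch fire, 3 burn out
  TTTTT
  FTTTT
  .FTT.
  ..FTT
  .FTTT
  FT.TT
Step 3: 6 trees catch fire, 5 burn out
  FTTTT
  .FTTT
  ..FT.
  ...FT
  ..FTT
  .F.TT
Step 4: 5 trees catch fire, 6 burn out
  .FTTT
  ..FTT
  ...F.
  ....F
  ...FT
  ...TT
Step 5: 4 trees catch fire, 5 burn out
  ..FTT
  ...FT
  .....
  .....
  ....F
  ...FT

..FTT
...FT
.....
.....
....F
...FT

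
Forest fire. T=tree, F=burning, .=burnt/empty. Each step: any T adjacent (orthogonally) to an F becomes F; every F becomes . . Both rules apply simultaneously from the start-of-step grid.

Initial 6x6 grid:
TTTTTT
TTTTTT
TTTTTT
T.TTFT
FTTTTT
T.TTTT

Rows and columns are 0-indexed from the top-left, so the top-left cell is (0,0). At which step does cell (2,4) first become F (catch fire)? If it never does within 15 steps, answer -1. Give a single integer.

Step 1: cell (2,4)='F' (+7 fires, +2 burnt)
  -> target ignites at step 1
Step 2: cell (2,4)='.' (+9 fires, +7 burnt)
Step 3: cell (2,4)='.' (+9 fires, +9 burnt)
Step 4: cell (2,4)='.' (+5 fires, +9 burnt)
Step 5: cell (2,4)='.' (+2 fires, +5 burnt)
Step 6: cell (2,4)='.' (+0 fires, +2 burnt)
  fire out at step 6

1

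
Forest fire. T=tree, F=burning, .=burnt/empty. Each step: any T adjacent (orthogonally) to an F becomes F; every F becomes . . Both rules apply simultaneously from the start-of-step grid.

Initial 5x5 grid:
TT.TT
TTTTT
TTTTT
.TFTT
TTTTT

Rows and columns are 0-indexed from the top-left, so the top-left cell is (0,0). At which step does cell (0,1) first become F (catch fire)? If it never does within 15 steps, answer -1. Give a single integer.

Step 1: cell (0,1)='T' (+4 fires, +1 burnt)
Step 2: cell (0,1)='T' (+6 fires, +4 burnt)
Step 3: cell (0,1)='T' (+6 fires, +6 burnt)
Step 4: cell (0,1)='F' (+4 fires, +6 burnt)
  -> target ignites at step 4
Step 5: cell (0,1)='.' (+2 fires, +4 burnt)
Step 6: cell (0,1)='.' (+0 fires, +2 burnt)
  fire out at step 6

4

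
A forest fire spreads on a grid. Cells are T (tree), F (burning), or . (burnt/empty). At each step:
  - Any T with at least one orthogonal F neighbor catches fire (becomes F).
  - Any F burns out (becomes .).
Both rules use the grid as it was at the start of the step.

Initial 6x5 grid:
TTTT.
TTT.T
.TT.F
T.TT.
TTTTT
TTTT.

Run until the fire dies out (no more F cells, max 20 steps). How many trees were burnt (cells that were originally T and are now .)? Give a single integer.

Step 1: +1 fires, +1 burnt (F count now 1)
Step 2: +0 fires, +1 burnt (F count now 0)
Fire out after step 2
Initially T: 22, now '.': 9
Total burnt (originally-T cells now '.'): 1

Answer: 1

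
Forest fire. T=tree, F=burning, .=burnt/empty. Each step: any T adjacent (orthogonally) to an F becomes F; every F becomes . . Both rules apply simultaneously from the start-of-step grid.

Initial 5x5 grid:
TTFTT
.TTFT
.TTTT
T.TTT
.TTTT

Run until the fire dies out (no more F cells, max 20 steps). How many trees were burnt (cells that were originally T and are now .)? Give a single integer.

Step 1: +5 fires, +2 burnt (F count now 5)
Step 2: +6 fires, +5 burnt (F count now 6)
Step 3: +4 fires, +6 burnt (F count now 4)
Step 4: +2 fires, +4 burnt (F count now 2)
Step 5: +1 fires, +2 burnt (F count now 1)
Step 6: +0 fires, +1 burnt (F count now 0)
Fire out after step 6
Initially T: 19, now '.': 24
Total burnt (originally-T cells now '.'): 18

Answer: 18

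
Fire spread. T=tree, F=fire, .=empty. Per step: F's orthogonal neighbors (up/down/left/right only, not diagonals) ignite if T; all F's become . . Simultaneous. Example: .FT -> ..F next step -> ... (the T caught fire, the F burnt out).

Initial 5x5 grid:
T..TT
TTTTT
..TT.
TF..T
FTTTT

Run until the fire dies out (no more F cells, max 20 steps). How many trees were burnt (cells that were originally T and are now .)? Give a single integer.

Answer: 6

Derivation:
Step 1: +2 fires, +2 burnt (F count now 2)
Step 2: +1 fires, +2 burnt (F count now 1)
Step 3: +1 fires, +1 burnt (F count now 1)
Step 4: +1 fires, +1 burnt (F count now 1)
Step 5: +1 fires, +1 burnt (F count now 1)
Step 6: +0 fires, +1 burnt (F count now 0)
Fire out after step 6
Initially T: 16, now '.': 15
Total burnt (originally-T cells now '.'): 6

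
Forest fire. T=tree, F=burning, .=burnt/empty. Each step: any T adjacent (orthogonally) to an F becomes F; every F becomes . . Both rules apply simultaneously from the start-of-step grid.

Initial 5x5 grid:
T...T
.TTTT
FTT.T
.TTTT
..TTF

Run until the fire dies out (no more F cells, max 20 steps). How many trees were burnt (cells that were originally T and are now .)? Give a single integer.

Step 1: +3 fires, +2 burnt (F count now 3)
Step 2: +6 fires, +3 burnt (F count now 6)
Step 3: +3 fires, +6 burnt (F count now 3)
Step 4: +2 fires, +3 burnt (F count now 2)
Step 5: +0 fires, +2 burnt (F count now 0)
Fire out after step 5
Initially T: 15, now '.': 24
Total burnt (originally-T cells now '.'): 14

Answer: 14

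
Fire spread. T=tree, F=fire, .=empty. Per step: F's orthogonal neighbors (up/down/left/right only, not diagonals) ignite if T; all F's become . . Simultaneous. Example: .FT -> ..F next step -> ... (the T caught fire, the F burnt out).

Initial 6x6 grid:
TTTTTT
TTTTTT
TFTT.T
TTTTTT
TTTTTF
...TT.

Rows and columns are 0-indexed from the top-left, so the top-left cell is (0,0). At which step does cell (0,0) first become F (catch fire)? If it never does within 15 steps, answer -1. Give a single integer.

Step 1: cell (0,0)='T' (+6 fires, +2 burnt)
Step 2: cell (0,0)='T' (+11 fires, +6 burnt)
Step 3: cell (0,0)='F' (+8 fires, +11 burnt)
  -> target ignites at step 3
Step 4: cell (0,0)='.' (+3 fires, +8 burnt)
Step 5: cell (0,0)='.' (+1 fires, +3 burnt)
Step 6: cell (0,0)='.' (+0 fires, +1 burnt)
  fire out at step 6

3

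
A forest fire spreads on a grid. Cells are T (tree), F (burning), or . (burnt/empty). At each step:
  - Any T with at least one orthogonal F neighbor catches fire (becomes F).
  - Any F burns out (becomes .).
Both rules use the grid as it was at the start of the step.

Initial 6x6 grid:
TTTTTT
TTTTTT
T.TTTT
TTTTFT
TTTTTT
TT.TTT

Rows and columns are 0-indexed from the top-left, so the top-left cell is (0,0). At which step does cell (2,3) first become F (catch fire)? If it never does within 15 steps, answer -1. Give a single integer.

Step 1: cell (2,3)='T' (+4 fires, +1 burnt)
Step 2: cell (2,3)='F' (+7 fires, +4 burnt)
  -> target ignites at step 2
Step 3: cell (2,3)='.' (+8 fires, +7 burnt)
Step 4: cell (2,3)='.' (+5 fires, +8 burnt)
Step 5: cell (2,3)='.' (+5 fires, +5 burnt)
Step 6: cell (2,3)='.' (+3 fires, +5 burnt)
Step 7: cell (2,3)='.' (+1 fires, +3 burnt)
Step 8: cell (2,3)='.' (+0 fires, +1 burnt)
  fire out at step 8

2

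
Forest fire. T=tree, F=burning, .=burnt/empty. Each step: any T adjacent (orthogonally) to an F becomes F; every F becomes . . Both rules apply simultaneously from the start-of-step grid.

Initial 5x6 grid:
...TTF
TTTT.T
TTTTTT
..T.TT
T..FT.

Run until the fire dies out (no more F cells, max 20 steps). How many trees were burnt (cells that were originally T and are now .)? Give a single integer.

Step 1: +3 fires, +2 burnt (F count now 3)
Step 2: +3 fires, +3 burnt (F count now 3)
Step 3: +3 fires, +3 burnt (F count now 3)
Step 4: +2 fires, +3 burnt (F count now 2)
Step 5: +2 fires, +2 burnt (F count now 2)
Step 6: +3 fires, +2 burnt (F count now 3)
Step 7: +1 fires, +3 burnt (F count now 1)
Step 8: +0 fires, +1 burnt (F count now 0)
Fire out after step 8
Initially T: 18, now '.': 29
Total burnt (originally-T cells now '.'): 17

Answer: 17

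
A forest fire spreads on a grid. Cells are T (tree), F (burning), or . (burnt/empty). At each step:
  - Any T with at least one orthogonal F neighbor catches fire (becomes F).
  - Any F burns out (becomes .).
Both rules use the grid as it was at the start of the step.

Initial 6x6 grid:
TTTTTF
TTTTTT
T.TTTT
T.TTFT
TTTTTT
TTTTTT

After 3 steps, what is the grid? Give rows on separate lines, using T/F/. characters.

Step 1: 6 trees catch fire, 2 burn out
  TTTTF.
  TTTTTF
  T.TTFT
  T.TF.F
  TTTTFT
  TTTTTT
Step 2: 8 trees catch fire, 6 burn out
  TTTF..
  TTTTF.
  T.TF.F
  T.F...
  TTTF.F
  TTTTFT
Step 3: 6 trees catch fire, 8 burn out
  TTF...
  TTTF..
  T.F...
  T.....
  TTF...
  TTTF.F

TTF...
TTTF..
T.F...
T.....
TTF...
TTTF.F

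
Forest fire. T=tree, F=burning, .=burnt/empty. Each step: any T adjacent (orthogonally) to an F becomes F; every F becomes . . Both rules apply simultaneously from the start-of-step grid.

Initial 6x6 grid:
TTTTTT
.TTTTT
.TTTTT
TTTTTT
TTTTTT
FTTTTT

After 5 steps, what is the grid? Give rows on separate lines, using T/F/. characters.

Step 1: 2 trees catch fire, 1 burn out
  TTTTTT
  .TTTTT
  .TTTTT
  TTTTTT
  FTTTTT
  .FTTTT
Step 2: 3 trees catch fire, 2 burn out
  TTTTTT
  .TTTTT
  .TTTTT
  FTTTTT
  .FTTTT
  ..FTTT
Step 3: 3 trees catch fire, 3 burn out
  TTTTTT
  .TTTTT
  .TTTTT
  .FTTTT
  ..FTTT
  ...FTT
Step 4: 4 trees catch fire, 3 burn out
  TTTTTT
  .TTTTT
  .FTTTT
  ..FTTT
  ...FTT
  ....FT
Step 5: 5 trees catch fire, 4 burn out
  TTTTTT
  .FTTTT
  ..FTTT
  ...FTT
  ....FT
  .....F

TTTTTT
.FTTTT
..FTTT
...FTT
....FT
.....F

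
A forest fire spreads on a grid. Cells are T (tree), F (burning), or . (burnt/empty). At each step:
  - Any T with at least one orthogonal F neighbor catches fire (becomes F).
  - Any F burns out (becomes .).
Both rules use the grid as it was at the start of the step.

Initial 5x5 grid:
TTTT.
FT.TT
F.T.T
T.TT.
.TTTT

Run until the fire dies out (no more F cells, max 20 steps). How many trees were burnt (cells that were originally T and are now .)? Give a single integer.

Answer: 9

Derivation:
Step 1: +3 fires, +2 burnt (F count now 3)
Step 2: +1 fires, +3 burnt (F count now 1)
Step 3: +1 fires, +1 burnt (F count now 1)
Step 4: +1 fires, +1 burnt (F count now 1)
Step 5: +1 fires, +1 burnt (F count now 1)
Step 6: +1 fires, +1 burnt (F count now 1)
Step 7: +1 fires, +1 burnt (F count now 1)
Step 8: +0 fires, +1 burnt (F count now 0)
Fire out after step 8
Initially T: 16, now '.': 18
Total burnt (originally-T cells now '.'): 9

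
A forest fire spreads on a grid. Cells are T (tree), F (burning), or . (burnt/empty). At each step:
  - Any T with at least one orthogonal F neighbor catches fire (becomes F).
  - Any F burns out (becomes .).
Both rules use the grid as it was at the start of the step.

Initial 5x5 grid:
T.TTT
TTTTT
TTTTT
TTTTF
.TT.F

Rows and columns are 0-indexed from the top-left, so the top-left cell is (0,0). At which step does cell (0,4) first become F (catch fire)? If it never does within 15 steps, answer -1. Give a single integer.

Step 1: cell (0,4)='T' (+2 fires, +2 burnt)
Step 2: cell (0,4)='T' (+3 fires, +2 burnt)
Step 3: cell (0,4)='F' (+5 fires, +3 burnt)
  -> target ignites at step 3
Step 4: cell (0,4)='.' (+5 fires, +5 burnt)
Step 5: cell (0,4)='.' (+3 fires, +5 burnt)
Step 6: cell (0,4)='.' (+1 fires, +3 burnt)
Step 7: cell (0,4)='.' (+1 fires, +1 burnt)
Step 8: cell (0,4)='.' (+0 fires, +1 burnt)
  fire out at step 8

3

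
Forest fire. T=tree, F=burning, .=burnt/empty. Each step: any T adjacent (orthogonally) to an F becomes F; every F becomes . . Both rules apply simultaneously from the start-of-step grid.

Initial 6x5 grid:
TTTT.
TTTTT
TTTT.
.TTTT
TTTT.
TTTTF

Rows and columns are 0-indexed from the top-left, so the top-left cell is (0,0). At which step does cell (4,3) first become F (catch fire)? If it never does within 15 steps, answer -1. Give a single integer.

Step 1: cell (4,3)='T' (+1 fires, +1 burnt)
Step 2: cell (4,3)='F' (+2 fires, +1 burnt)
  -> target ignites at step 2
Step 3: cell (4,3)='.' (+3 fires, +2 burnt)
Step 4: cell (4,3)='.' (+5 fires, +3 burnt)
Step 5: cell (4,3)='.' (+4 fires, +5 burnt)
Step 6: cell (4,3)='.' (+4 fires, +4 burnt)
Step 7: cell (4,3)='.' (+3 fires, +4 burnt)
Step 8: cell (4,3)='.' (+2 fires, +3 burnt)
Step 9: cell (4,3)='.' (+1 fires, +2 burnt)
Step 10: cell (4,3)='.' (+0 fires, +1 burnt)
  fire out at step 10

2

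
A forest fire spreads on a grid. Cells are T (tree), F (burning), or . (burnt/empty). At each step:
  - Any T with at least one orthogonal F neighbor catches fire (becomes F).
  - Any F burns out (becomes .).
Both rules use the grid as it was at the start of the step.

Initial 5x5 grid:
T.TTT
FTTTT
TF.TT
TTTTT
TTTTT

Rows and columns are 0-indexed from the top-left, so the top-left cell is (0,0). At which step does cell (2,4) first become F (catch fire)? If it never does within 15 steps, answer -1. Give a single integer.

Step 1: cell (2,4)='T' (+4 fires, +2 burnt)
Step 2: cell (2,4)='T' (+4 fires, +4 burnt)
Step 3: cell (2,4)='T' (+5 fires, +4 burnt)
Step 4: cell (2,4)='T' (+5 fires, +5 burnt)
Step 5: cell (2,4)='F' (+3 fires, +5 burnt)
  -> target ignites at step 5
Step 6: cell (2,4)='.' (+0 fires, +3 burnt)
  fire out at step 6

5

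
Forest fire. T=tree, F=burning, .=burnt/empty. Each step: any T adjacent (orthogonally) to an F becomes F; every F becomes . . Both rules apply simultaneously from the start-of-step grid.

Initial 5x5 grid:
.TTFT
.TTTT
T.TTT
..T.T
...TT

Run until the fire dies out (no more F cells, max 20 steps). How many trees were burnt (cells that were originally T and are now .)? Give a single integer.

Step 1: +3 fires, +1 burnt (F count now 3)
Step 2: +4 fires, +3 burnt (F count now 4)
Step 3: +3 fires, +4 burnt (F count now 3)
Step 4: +2 fires, +3 burnt (F count now 2)
Step 5: +1 fires, +2 burnt (F count now 1)
Step 6: +1 fires, +1 burnt (F count now 1)
Step 7: +0 fires, +1 burnt (F count now 0)
Fire out after step 7
Initially T: 15, now '.': 24
Total burnt (originally-T cells now '.'): 14

Answer: 14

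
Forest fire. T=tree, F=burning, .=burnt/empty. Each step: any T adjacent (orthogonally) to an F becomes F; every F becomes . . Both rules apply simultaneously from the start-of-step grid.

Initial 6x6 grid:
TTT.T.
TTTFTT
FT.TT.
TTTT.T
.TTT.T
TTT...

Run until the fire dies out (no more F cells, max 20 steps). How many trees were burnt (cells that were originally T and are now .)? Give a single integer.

Step 1: +6 fires, +2 burnt (F count now 6)
Step 2: +8 fires, +6 burnt (F count now 8)
Step 3: +4 fires, +8 burnt (F count now 4)
Step 4: +2 fires, +4 burnt (F count now 2)
Step 5: +2 fires, +2 burnt (F count now 2)
Step 6: +0 fires, +2 burnt (F count now 0)
Fire out after step 6
Initially T: 24, now '.': 34
Total burnt (originally-T cells now '.'): 22

Answer: 22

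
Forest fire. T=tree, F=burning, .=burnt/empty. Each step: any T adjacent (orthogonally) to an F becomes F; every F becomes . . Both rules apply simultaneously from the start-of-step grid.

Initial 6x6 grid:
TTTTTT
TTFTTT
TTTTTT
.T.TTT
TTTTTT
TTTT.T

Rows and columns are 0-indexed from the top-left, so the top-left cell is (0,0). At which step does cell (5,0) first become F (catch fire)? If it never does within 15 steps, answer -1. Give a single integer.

Step 1: cell (5,0)='T' (+4 fires, +1 burnt)
Step 2: cell (5,0)='T' (+6 fires, +4 burnt)
Step 3: cell (5,0)='T' (+7 fires, +6 burnt)
Step 4: cell (5,0)='T' (+5 fires, +7 burnt)
Step 5: cell (5,0)='T' (+6 fires, +5 burnt)
Step 6: cell (5,0)='F' (+3 fires, +6 burnt)
  -> target ignites at step 6
Step 7: cell (5,0)='.' (+1 fires, +3 burnt)
Step 8: cell (5,0)='.' (+0 fires, +1 burnt)
  fire out at step 8

6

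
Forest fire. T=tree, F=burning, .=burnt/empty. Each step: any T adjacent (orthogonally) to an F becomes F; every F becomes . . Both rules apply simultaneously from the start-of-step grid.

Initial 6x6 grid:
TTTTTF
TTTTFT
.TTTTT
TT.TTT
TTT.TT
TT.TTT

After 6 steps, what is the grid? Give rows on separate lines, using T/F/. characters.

Step 1: 4 trees catch fire, 2 burn out
  TTTTF.
  TTTF.F
  .TTTFT
  TT.TTT
  TTT.TT
  TT.TTT
Step 2: 5 trees catch fire, 4 burn out
  TTTF..
  TTF...
  .TTF.F
  TT.TFT
  TTT.TT
  TT.TTT
Step 3: 6 trees catch fire, 5 burn out
  TTF...
  TF....
  .TF...
  TT.F.F
  TTT.FT
  TT.TTT
Step 4: 5 trees catch fire, 6 burn out
  TF....
  F.....
  .F....
  TT....
  TTT..F
  TT.TFT
Step 5: 4 trees catch fire, 5 burn out
  F.....
  ......
  ......
  TF....
  TTT...
  TT.F.F
Step 6: 2 trees catch fire, 4 burn out
  ......
  ......
  ......
  F.....
  TFT...
  TT....

......
......
......
F.....
TFT...
TT....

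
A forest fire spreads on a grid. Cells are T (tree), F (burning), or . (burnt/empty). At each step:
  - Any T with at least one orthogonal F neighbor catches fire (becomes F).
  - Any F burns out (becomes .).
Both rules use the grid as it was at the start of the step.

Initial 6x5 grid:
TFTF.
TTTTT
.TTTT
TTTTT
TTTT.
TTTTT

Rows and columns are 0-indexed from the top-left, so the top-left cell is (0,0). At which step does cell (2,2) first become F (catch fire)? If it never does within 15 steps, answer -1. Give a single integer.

Step 1: cell (2,2)='T' (+4 fires, +2 burnt)
Step 2: cell (2,2)='T' (+5 fires, +4 burnt)
Step 3: cell (2,2)='F' (+4 fires, +5 burnt)
  -> target ignites at step 3
Step 4: cell (2,2)='.' (+5 fires, +4 burnt)
Step 5: cell (2,2)='.' (+4 fires, +5 burnt)
Step 6: cell (2,2)='.' (+3 fires, +4 burnt)
Step 7: cell (2,2)='.' (+0 fires, +3 burnt)
  fire out at step 7

3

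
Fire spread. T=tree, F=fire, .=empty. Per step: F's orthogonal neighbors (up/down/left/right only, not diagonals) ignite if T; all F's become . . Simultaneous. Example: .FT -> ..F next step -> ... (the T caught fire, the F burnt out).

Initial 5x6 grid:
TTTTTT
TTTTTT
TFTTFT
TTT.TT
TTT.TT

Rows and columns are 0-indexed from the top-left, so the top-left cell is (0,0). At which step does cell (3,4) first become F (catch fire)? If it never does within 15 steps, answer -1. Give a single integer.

Step 1: cell (3,4)='F' (+8 fires, +2 burnt)
  -> target ignites at step 1
Step 2: cell (3,4)='.' (+11 fires, +8 burnt)
Step 3: cell (3,4)='.' (+7 fires, +11 burnt)
Step 4: cell (3,4)='.' (+0 fires, +7 burnt)
  fire out at step 4

1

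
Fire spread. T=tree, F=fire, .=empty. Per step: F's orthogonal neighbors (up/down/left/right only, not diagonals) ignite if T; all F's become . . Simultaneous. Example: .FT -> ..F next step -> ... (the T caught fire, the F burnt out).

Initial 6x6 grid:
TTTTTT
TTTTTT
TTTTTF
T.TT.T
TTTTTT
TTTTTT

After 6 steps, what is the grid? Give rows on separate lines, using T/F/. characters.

Step 1: 3 trees catch fire, 1 burn out
  TTTTTT
  TTTTTF
  TTTTF.
  T.TT.F
  TTTTTT
  TTTTTT
Step 2: 4 trees catch fire, 3 burn out
  TTTTTF
  TTTTF.
  TTTF..
  T.TT..
  TTTTTF
  TTTTTT
Step 3: 6 trees catch fire, 4 burn out
  TTTTF.
  TTTF..
  TTF...
  T.TF..
  TTTTF.
  TTTTTF
Step 4: 6 trees catch fire, 6 burn out
  TTTF..
  TTF...
  TF....
  T.F...
  TTTF..
  TTTTF.
Step 5: 5 trees catch fire, 6 burn out
  TTF...
  TF....
  F.....
  T.....
  TTF...
  TTTF..
Step 6: 5 trees catch fire, 5 burn out
  TF....
  F.....
  ......
  F.....
  TF....
  TTF...

TF....
F.....
......
F.....
TF....
TTF...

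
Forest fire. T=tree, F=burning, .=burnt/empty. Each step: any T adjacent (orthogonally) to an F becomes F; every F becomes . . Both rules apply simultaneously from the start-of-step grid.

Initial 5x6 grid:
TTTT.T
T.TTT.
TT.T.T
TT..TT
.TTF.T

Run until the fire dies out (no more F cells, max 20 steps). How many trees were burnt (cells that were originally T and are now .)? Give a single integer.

Step 1: +1 fires, +1 burnt (F count now 1)
Step 2: +1 fires, +1 burnt (F count now 1)
Step 3: +1 fires, +1 burnt (F count now 1)
Step 4: +2 fires, +1 burnt (F count now 2)
Step 5: +1 fires, +2 burnt (F count now 1)
Step 6: +1 fires, +1 burnt (F count now 1)
Step 7: +1 fires, +1 burnt (F count now 1)
Step 8: +1 fires, +1 burnt (F count now 1)
Step 9: +1 fires, +1 burnt (F count now 1)
Step 10: +2 fires, +1 burnt (F count now 2)
Step 11: +1 fires, +2 burnt (F count now 1)
Step 12: +2 fires, +1 burnt (F count now 2)
Step 13: +0 fires, +2 burnt (F count now 0)
Fire out after step 13
Initially T: 20, now '.': 25
Total burnt (originally-T cells now '.'): 15

Answer: 15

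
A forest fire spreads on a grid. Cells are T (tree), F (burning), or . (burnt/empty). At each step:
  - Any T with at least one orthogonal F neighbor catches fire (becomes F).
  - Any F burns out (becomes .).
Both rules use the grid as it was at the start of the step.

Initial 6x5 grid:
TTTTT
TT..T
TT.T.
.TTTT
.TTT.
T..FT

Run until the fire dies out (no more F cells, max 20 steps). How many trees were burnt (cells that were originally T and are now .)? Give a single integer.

Step 1: +2 fires, +1 burnt (F count now 2)
Step 2: +2 fires, +2 burnt (F count now 2)
Step 3: +4 fires, +2 burnt (F count now 4)
Step 4: +1 fires, +4 burnt (F count now 1)
Step 5: +1 fires, +1 burnt (F count now 1)
Step 6: +2 fires, +1 burnt (F count now 2)
Step 7: +2 fires, +2 burnt (F count now 2)
Step 8: +2 fires, +2 burnt (F count now 2)
Step 9: +1 fires, +2 burnt (F count now 1)
Step 10: +1 fires, +1 burnt (F count now 1)
Step 11: +1 fires, +1 burnt (F count now 1)
Step 12: +0 fires, +1 burnt (F count now 0)
Fire out after step 12
Initially T: 20, now '.': 29
Total burnt (originally-T cells now '.'): 19

Answer: 19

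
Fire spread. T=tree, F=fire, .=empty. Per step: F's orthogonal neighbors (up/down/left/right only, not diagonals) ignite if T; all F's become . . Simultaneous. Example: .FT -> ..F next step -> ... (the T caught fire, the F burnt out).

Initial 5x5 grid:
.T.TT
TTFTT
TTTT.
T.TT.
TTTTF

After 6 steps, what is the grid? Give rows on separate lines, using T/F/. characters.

Step 1: 4 trees catch fire, 2 burn out
  .T.TT
  TF.FT
  TTFT.
  T.TT.
  TTTF.
Step 2: 9 trees catch fire, 4 burn out
  .F.FT
  F...F
  TF.F.
  T.FF.
  TTF..
Step 3: 3 trees catch fire, 9 burn out
  ....F
  .....
  F....
  T....
  TF...
Step 4: 2 trees catch fire, 3 burn out
  .....
  .....
  .....
  F....
  F....
Step 5: 0 trees catch fire, 2 burn out
  .....
  .....
  .....
  .....
  .....
Step 6: 0 trees catch fire, 0 burn out
  .....
  .....
  .....
  .....
  .....

.....
.....
.....
.....
.....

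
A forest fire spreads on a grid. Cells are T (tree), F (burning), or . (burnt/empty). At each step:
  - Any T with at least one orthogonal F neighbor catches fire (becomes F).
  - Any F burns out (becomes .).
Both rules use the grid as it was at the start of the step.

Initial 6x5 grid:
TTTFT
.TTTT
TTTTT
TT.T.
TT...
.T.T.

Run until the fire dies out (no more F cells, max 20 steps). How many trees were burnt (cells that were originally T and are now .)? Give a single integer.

Step 1: +3 fires, +1 burnt (F count now 3)
Step 2: +4 fires, +3 burnt (F count now 4)
Step 3: +5 fires, +4 burnt (F count now 5)
Step 4: +1 fires, +5 burnt (F count now 1)
Step 5: +2 fires, +1 burnt (F count now 2)
Step 6: +2 fires, +2 burnt (F count now 2)
Step 7: +2 fires, +2 burnt (F count now 2)
Step 8: +0 fires, +2 burnt (F count now 0)
Fire out after step 8
Initially T: 20, now '.': 29
Total burnt (originally-T cells now '.'): 19

Answer: 19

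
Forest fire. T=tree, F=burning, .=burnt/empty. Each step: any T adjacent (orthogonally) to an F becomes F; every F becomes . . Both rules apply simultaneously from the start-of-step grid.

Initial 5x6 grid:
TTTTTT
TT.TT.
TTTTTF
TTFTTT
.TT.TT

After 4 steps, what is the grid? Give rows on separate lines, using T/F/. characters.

Step 1: 6 trees catch fire, 2 burn out
  TTTTTT
  TT.TT.
  TTFTF.
  TF.FTF
  .TF.TT
Step 2: 7 trees catch fire, 6 burn out
  TTTTTT
  TT.TF.
  TF.F..
  F...F.
  .F..TF
Step 3: 5 trees catch fire, 7 burn out
  TTTTFT
  TF.F..
  F.....
  ......
  ....F.
Step 4: 4 trees catch fire, 5 burn out
  TFTF.F
  F.....
  ......
  ......
  ......

TFTF.F
F.....
......
......
......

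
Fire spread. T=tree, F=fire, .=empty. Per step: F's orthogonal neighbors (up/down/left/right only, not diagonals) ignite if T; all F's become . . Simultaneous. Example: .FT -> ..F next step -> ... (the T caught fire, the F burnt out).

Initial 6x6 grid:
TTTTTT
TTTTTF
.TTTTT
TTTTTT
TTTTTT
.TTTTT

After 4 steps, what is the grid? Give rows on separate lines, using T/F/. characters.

Step 1: 3 trees catch fire, 1 burn out
  TTTTTF
  TTTTF.
  .TTTTF
  TTTTTT
  TTTTTT
  .TTTTT
Step 2: 4 trees catch fire, 3 burn out
  TTTTF.
  TTTF..
  .TTTF.
  TTTTTF
  TTTTTT
  .TTTTT
Step 3: 5 trees catch fire, 4 burn out
  TTTF..
  TTF...
  .TTF..
  TTTTF.
  TTTTTF
  .TTTTT
Step 4: 6 trees catch fire, 5 burn out
  TTF...
  TF....
  .TF...
  TTTF..
  TTTTF.
  .TTTTF

TTF...
TF....
.TF...
TTTF..
TTTTF.
.TTTTF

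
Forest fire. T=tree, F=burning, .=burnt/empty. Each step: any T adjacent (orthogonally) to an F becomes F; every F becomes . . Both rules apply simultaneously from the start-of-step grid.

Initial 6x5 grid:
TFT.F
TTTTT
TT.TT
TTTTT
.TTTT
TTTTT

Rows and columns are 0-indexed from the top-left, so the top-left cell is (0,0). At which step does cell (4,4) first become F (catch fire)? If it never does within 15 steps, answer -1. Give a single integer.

Step 1: cell (4,4)='T' (+4 fires, +2 burnt)
Step 2: cell (4,4)='T' (+5 fires, +4 burnt)
Step 3: cell (4,4)='T' (+4 fires, +5 burnt)
Step 4: cell (4,4)='F' (+5 fires, +4 burnt)
  -> target ignites at step 4
Step 5: cell (4,4)='.' (+4 fires, +5 burnt)
Step 6: cell (4,4)='.' (+3 fires, +4 burnt)
Step 7: cell (4,4)='.' (+0 fires, +3 burnt)
  fire out at step 7

4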